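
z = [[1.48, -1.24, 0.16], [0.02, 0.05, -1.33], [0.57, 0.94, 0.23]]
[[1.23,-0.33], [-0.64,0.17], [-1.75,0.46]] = z @ [[-0.57, 0.15], [-1.62, 0.43], [0.41, -0.11]]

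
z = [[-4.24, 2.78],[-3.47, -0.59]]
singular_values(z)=[5.81, 2.09]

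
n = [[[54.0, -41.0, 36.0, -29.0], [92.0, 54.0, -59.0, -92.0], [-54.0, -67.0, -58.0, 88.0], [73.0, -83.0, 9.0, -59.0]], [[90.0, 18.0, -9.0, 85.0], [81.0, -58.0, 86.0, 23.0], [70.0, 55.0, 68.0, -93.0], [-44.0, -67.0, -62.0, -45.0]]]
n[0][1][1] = 54.0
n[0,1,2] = -59.0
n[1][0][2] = -9.0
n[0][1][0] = 92.0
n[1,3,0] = -44.0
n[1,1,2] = 86.0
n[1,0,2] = -9.0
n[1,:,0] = [90.0, 81.0, 70.0, -44.0]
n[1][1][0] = 81.0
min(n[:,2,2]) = -58.0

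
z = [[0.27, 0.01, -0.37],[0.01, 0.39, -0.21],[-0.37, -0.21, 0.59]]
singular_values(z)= [0.9, 0.36, 0.01]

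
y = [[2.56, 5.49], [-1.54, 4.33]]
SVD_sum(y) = [[1.03, 5.76], [0.70, 3.93]] + [[1.53, -0.27], [-2.24, 0.40]]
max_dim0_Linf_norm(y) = 5.49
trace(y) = 6.89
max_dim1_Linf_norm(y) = 5.49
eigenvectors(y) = [[(0.88+0j), 0.88-0.00j], [0.14+0.45j, (0.14-0.45j)]]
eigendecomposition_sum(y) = [[(1.28+1.94j), 2.74-3.41j], [(-0.77+0.96j), (2.16+0.83j)]] + [[(1.28-1.94j),2.74+3.41j], [-0.77-0.96j,2.16-0.83j]]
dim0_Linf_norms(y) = [2.56, 5.49]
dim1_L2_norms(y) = [6.06, 4.6]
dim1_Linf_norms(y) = [5.49, 4.33]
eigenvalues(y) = [(3.44+2.77j), (3.44-2.77j)]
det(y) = 19.54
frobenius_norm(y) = 7.60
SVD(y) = [[0.83, 0.56],[0.56, -0.83]] @ diag([7.0859325143923755, 2.7574916865653383]) @ [[0.18,  0.98],  [0.98,  -0.18]]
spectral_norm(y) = 7.09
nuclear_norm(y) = 9.84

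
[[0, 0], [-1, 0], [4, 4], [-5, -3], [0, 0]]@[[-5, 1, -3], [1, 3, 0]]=[[0, 0, 0], [5, -1, 3], [-16, 16, -12], [22, -14, 15], [0, 0, 0]]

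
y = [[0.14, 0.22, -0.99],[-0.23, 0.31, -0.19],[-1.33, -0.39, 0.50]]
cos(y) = [[0.44,  -0.2,  0.26], [-0.07,  0.94,  -0.04], [0.29,  0.25,  0.3]]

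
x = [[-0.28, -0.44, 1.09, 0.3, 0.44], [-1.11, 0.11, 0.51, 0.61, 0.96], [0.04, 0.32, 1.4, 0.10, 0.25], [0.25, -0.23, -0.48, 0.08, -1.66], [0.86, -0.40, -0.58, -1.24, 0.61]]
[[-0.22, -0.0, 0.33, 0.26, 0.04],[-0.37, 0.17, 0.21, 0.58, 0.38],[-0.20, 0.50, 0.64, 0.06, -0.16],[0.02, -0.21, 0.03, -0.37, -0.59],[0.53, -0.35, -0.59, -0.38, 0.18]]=x @ [[0.22, -0.04, -0.14, -0.17, 0.06], [-0.04, 0.56, 0.24, -0.05, -0.03], [-0.14, 0.24, 0.44, 0.00, -0.2], [-0.17, -0.05, 0.0, 0.31, 0.22], [0.06, -0.03, -0.20, 0.22, 0.44]]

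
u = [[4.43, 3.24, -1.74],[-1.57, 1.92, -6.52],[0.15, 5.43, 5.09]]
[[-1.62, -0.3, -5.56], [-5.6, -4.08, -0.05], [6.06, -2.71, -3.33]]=u @ [[-0.15, 0.59, -0.8], [0.22, -0.76, -0.61], [0.96, 0.26, 0.02]]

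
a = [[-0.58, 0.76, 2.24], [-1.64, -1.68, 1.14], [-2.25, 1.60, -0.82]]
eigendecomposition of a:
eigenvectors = [[(-0.67+0j), (-0.67-0j), (-0.2+0j)], [-0.03-0.41j, (-0.03+0.41j), -0.85+0.00j], [(-0.11-0.61j), (-0.11+0.61j), (0.48+0j)]]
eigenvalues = [(-0.18+2.5j), (-0.18-2.5j), (-2.71+0j)]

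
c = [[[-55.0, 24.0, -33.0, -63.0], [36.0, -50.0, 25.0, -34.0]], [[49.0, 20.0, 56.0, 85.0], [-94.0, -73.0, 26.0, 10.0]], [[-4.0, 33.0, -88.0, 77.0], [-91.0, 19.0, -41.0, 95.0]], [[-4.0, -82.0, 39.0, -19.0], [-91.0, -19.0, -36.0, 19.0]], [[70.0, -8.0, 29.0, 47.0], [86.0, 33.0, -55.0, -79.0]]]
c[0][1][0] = 36.0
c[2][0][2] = -88.0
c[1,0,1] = 20.0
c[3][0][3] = -19.0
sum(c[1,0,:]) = 210.0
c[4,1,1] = 33.0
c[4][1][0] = 86.0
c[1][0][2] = 56.0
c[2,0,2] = -88.0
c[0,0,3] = -63.0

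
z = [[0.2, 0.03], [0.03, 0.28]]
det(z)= 0.055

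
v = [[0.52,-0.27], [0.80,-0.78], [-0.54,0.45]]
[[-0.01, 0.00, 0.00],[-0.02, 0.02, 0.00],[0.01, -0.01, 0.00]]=v @ [[0.01, -0.02, -0.0], [0.04, -0.05, -0.00]]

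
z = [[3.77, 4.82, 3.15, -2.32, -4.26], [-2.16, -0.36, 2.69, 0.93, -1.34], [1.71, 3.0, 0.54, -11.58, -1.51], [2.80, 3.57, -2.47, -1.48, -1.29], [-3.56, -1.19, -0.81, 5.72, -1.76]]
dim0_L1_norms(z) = [14.0, 12.94, 9.66, 22.03, 10.16]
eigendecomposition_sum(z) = [[-0.29+0.00j, (-0.31-0j), 0.41-0.00j, (0.7+0j), -0.02+0.00j],[(-1.25+0j), -1.33-0.00j, (1.75-0j), 2.98+0.00j, (-0.1+0j)],[(2.1-0j), 2.24+0.00j, -2.95+0.00j, -5.03-0.00j, (0.16-0j)],[1.35-0.00j, (1.43+0j), -1.89+0.00j, -3.23-0.00j, 0.11-0.00j],[(-1.39+0j), -1.48-0.00j, (1.95-0j), 3.32+0.00j, (-0.11+0j)]] + [[2.02+0.86j, (2.71+0.89j), (1.45-3.01j), (-1.24+5.63j), -1.87-0.07j],[(-0.19+0.5j), -0.19+0.66j, 0.74+0.33j, -1.37-0.26j, 0.00-0.45j],[-0.05+1.28j, (0.07+1.67j), (1.94+0.17j), -3.33+0.49j, (-0.35-1.03j)],[0.77-0.19j, (0.98-0.33j), -0.23-1.18j, 0.86+1.89j, -0.55+0.38j],[-0.62-0.49j, (-0.86-0.56j), -0.78+0.91j, 0.95-1.84j, (0.64+0.2j)]] + [[(2.02-0.86j), (2.71-0.89j), (1.45+3.01j), (-1.24-5.63j), -1.87+0.07j], [(-0.19-0.5j), (-0.19-0.66j), 0.74-0.33j, -1.37+0.26j, 0.00+0.45j], [-0.05-1.28j, (0.07-1.67j), 1.94-0.17j, -3.33-0.49j, -0.35+1.03j], [(0.77+0.19j), (0.98+0.33j), -0.23+1.18j, 0.86-1.89j, -0.55-0.38j], [-0.62+0.49j, (-0.86+0.56j), -0.78-0.91j, 0.95+1.84j, 0.64-0.20j]] + [[(-0.19-0j), (0.37-0j), -0.28-0.00j, 0.01+0.00j, (-0.7+0j)], [(-0.27-0j), (0.52-0j), -0.39-0.00j, 0.01+0.00j, -0.99+0.00j], [(-0.26-0j), (0.49-0j), (-0.37-0j), 0.01+0.00j, -0.94+0.00j], [(-0.07-0j), (0.14-0j), (-0.11-0j), 0.00+0.00j, -0.27+0.00j], [-0.75-0.00j, (1.44-0j), -1.09-0.00j, (0.03+0j), (-2.76+0j)]] + [[(0.21-0j),  (-0.66+0j),  0.11+0.00j,  (-0.54-0j),  0.20-0.00j], [(-0.26+0j),  (0.84-0j),  -0.14-0.00j,  (0.68+0j),  -0.25+0.00j], [(-0.04+0j),  (0.12-0j),  (-0.02-0j),  (0.1+0j),  -0.04+0.00j], [(-0.01+0j),  0.04-0.00j,  (-0.01-0j),  0.03+0.00j,  -0.01+0.00j], [(-0.18+0j),  0.57-0.00j,  (-0.1-0j),  (0.46+0j),  (-0.17+0j)]]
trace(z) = 0.71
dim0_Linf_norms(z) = [3.77, 4.82, 3.15, 11.58, 4.26]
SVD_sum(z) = [[2.02, 2.21, 0.47, -5.03, -0.91], [-0.42, -0.46, -0.10, 1.05, 0.19], [4.01, 4.37, 0.94, -9.96, -1.81], [1.2, 1.31, 0.28, -2.99, -0.54], [-2.14, -2.34, -0.5, 5.32, 0.97]] + [[1.71, 3.03, 1.63, 2.8, -3.42], [0.34, 0.6, 0.32, 0.55, -0.68], [-0.71, -1.26, -0.68, -1.17, 1.43], [0.59, 1.05, 0.56, 0.97, -1.18], [0.55, 0.97, 0.52, 0.89, -1.09]] + [[-0.45, -0.19, 0.63, -0.17, -0.23], [-1.82, -0.78, 2.54, -0.67, -0.93], [-0.79, -0.34, 1.1, -0.29, -0.4], [1.86, 0.79, -2.6, 0.68, 0.96], [-0.50, -0.21, 0.69, -0.18, -0.26]] + [[0.44, -0.14, 0.43, 0.09, 0.37], [-0.12, 0.04, -0.12, -0.02, -0.10], [-0.82, 0.27, -0.81, -0.16, -0.69], [-0.77, 0.25, -0.76, -0.15, -0.65], [-1.53, 0.49, -1.50, -0.30, -1.29]] + [[0.05, -0.09, -0.02, -0.01, -0.07], [-0.13, 0.24, 0.05, 0.02, 0.18], [0.02, -0.04, -0.01, -0.00, -0.03], [-0.09, 0.17, 0.04, 0.01, 0.13], [0.06, -0.11, -0.02, -0.01, -0.08]]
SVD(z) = [[-0.39, 0.83, 0.16, 0.22, 0.27],[0.08, 0.16, 0.65, -0.06, -0.74],[-0.78, -0.35, 0.28, -0.42, 0.12],[-0.23, 0.29, -0.66, -0.39, -0.51],[0.42, 0.27, 0.18, -0.78, 0.33]] @ diag([15.08108604494605, 7.015210814651463, 5.260721887872952, 3.2790502536401687, 0.4518800543148889]) @ [[-0.34, -0.37, -0.08, 0.85, 0.15], [0.29, 0.52, 0.28, 0.48, -0.58], [-0.53, -0.23, 0.74, -0.19, -0.27], [0.59, -0.19, 0.58, 0.12, 0.5], [0.4, -0.71, -0.15, -0.06, -0.55]]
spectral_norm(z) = 15.08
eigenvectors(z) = [[(0.09+0j), (0.78+0j), 0.78-0.00j, -0.22+0.00j, -0.54+0.00j], [(0.4+0j), (0.01+0.19j), (0.01-0.19j), (-0.31+0j), (0.69+0j)], [(-0.67+0j), 0.16+0.42j, 0.16-0.42j, (-0.3+0j), 0.10+0.00j], [-0.43+0.00j, 0.22-0.17j, (0.22+0.17j), (-0.09+0j), (0.03+0j)], [(0.44+0j), -0.27-0.07j, -0.27+0.07j, (-0.87+0j), (0.47+0j)]]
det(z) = 824.69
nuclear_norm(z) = 31.09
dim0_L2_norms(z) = [6.51, 6.82, 4.92, 13.24, 5.19]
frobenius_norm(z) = 17.76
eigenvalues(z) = [(-7.91+0j), (5.27+3.78j), (5.27-3.78j), (-2.81+0j), (0.88+0j)]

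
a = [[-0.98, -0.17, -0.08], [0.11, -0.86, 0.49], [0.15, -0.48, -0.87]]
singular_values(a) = [1.01, 1.0, 1.0]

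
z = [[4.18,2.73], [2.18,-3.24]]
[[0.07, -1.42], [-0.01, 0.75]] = z @ [[0.01, -0.13], [0.01, -0.32]]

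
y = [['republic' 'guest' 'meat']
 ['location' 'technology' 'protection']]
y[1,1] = 'technology'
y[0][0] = 'republic'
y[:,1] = ['guest', 'technology']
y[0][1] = 'guest'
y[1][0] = 'location'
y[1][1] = 'technology'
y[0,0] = 'republic'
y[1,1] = 'technology'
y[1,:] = ['location', 'technology', 'protection']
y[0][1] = 'guest'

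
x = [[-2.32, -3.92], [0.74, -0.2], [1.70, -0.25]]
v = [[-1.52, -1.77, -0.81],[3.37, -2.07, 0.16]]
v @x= [[0.84, 6.51], [-9.08, -12.84]]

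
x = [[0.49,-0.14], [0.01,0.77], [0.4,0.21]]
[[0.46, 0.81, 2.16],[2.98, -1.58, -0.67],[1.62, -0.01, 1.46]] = x@ [[2.03, 1.06, 4.14], [3.84, -2.07, -0.93]]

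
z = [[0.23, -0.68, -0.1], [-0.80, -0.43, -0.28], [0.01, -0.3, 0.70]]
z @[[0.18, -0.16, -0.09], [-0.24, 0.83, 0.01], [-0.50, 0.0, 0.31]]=[[0.25, -0.6, -0.06], [0.1, -0.23, -0.02], [-0.28, -0.25, 0.21]]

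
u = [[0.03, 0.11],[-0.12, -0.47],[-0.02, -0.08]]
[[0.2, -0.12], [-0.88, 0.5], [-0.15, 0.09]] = u @ [[-0.67, 0.29], [2.04, -1.14]]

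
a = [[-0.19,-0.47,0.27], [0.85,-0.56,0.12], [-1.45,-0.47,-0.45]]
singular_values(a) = [1.75, 0.85, 0.32]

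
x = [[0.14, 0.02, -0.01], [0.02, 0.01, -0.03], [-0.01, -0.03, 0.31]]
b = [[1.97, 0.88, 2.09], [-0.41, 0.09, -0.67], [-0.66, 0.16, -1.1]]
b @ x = [[0.27,-0.01,0.60], [-0.05,0.01,-0.21], [-0.08,0.02,-0.34]]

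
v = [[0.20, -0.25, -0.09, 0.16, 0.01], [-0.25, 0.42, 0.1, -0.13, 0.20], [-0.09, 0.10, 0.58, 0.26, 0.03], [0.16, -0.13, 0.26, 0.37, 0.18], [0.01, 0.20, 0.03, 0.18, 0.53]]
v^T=[[0.2,-0.25,-0.09,0.16,0.01], [-0.25,0.42,0.10,-0.13,0.2], [-0.09,0.10,0.58,0.26,0.03], [0.16,-0.13,0.26,0.37,0.18], [0.01,0.2,0.03,0.18,0.53]]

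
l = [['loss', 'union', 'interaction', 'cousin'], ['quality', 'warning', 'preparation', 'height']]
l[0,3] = 'cousin'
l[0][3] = 'cousin'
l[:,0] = ['loss', 'quality']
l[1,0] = 'quality'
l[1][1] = 'warning'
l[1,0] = 'quality'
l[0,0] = 'loss'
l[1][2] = 'preparation'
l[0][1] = 'union'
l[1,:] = ['quality', 'warning', 'preparation', 'height']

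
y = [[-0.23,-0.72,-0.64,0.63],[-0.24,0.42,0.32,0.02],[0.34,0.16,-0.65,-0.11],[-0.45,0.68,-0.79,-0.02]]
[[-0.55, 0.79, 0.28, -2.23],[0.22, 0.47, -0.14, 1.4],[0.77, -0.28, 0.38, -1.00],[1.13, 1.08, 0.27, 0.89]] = y@[[0.52, -1.15, 0.38, -1.77], [1.29, 0.58, 0.18, 1.48], [-0.62, -0.24, -0.41, 1.19], [0.16, 1.25, 0.37, -1.29]]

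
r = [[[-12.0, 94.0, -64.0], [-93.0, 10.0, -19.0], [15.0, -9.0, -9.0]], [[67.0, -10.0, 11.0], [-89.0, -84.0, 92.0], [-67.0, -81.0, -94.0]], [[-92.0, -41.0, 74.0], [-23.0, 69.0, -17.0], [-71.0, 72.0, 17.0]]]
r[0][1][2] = -19.0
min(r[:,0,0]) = -92.0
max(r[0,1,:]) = 10.0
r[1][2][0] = -67.0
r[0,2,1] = -9.0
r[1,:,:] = [[67.0, -10.0, 11.0], [-89.0, -84.0, 92.0], [-67.0, -81.0, -94.0]]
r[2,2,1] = 72.0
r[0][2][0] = 15.0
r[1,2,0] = -67.0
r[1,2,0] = -67.0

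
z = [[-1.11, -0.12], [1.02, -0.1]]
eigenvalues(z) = [-0.97, -0.24]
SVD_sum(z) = [[-1.11, -0.02], [1.02, 0.01]] + [[0.0, -0.10], [0.00, -0.11]]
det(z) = 0.23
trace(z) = -1.21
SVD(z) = [[-0.74, 0.68], [0.68, 0.74]] @ diag([1.507624927586527, 0.15481304118102976]) @ [[1.0, 0.01], [0.01, -1.00]]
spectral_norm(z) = 1.51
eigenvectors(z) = [[-0.65, 0.14], [0.76, -0.99]]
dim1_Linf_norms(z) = [1.11, 1.02]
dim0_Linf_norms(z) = [1.11, 0.12]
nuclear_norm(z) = 1.66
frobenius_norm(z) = 1.52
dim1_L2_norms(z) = [1.12, 1.02]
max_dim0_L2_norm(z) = 1.51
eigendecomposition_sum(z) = [[-1.16, -0.16], [1.36, 0.19]] + [[0.05, 0.04], [-0.34, -0.29]]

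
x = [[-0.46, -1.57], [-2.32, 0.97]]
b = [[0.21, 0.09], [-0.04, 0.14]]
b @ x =[[-0.31, -0.24], [-0.31, 0.2]]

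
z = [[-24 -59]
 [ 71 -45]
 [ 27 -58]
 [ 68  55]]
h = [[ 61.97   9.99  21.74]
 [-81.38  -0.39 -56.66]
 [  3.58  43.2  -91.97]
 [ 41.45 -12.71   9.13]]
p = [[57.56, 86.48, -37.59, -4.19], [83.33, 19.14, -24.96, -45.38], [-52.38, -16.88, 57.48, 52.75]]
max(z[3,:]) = 68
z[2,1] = -58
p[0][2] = -37.59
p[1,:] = [83.33, 19.14, -24.96, -45.38]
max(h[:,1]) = 43.2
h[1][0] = -81.38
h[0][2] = 21.74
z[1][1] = -45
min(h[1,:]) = -81.38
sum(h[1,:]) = -138.43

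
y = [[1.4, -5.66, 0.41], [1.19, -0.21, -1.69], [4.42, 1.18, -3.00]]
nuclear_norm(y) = 12.43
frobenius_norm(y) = 8.27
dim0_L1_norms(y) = [7.01, 7.05, 5.1]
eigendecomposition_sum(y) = [[1.26-0.00j, (-2.49+0j), (0.91+0j)], [-0.11+0.00j, (0.21+0j), (-0.08-0j)], [1.04-0.00j, -2.06+0.00j, (0.75+0j)]] + [[0.07+0.97j, -1.58+1.26j, -0.25-1.05j],[(0.65+0.57j), -0.21+1.78j, -0.81-0.50j],[1.69+0.21j, (1.62+3.14j), (-1.87+0.07j)]] + [[0.07-0.97j, (-1.58-1.26j), (-0.25+1.05j)], [0.65-0.57j, -0.21-1.78j, -0.81+0.50j], [(1.69-0.21j), (1.62-3.14j), -1.87-0.07j]]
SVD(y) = [[-0.85, 0.52, -0.08],[0.11, 0.32, 0.94],[0.51, 0.79, -0.33]] @ diag([5.909662440413586, 5.732662204810952, 0.7882092906690479]) @ [[0.20, 0.91, -0.35], [0.8, -0.36, -0.47], [-0.56, -0.19, -0.81]]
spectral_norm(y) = 5.91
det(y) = 26.70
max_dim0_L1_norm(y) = 7.05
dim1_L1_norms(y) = [7.47, 3.09, 8.6]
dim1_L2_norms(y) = [5.84, 2.08, 5.47]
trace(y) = -1.81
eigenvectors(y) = [[0.77+0.00j, (0.09+0.45j), (0.09-0.45j)], [-0.07+0.00j, 0.33+0.23j, (0.33-0.23j)], [(0.64+0j), 0.79+0.00j, 0.79-0.00j]]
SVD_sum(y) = [[-1.03, -4.60, 1.76], [0.13, 0.59, -0.23], [0.62, 2.77, -1.06]] + [[2.39,-1.07,-1.40],  [1.47,-0.66,-0.86],  [3.66,-1.64,-2.15]] + [[0.03,  0.01,  0.05], [-0.41,  -0.14,  -0.60], [0.14,  0.05,  0.21]]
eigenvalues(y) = [(2.22+0j), (-2.02+2.82j), (-2.02-2.82j)]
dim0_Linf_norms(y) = [4.42, 5.66, 3.0]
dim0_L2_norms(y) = [4.79, 5.79, 3.47]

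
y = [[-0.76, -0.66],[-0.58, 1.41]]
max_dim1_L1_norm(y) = 1.99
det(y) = -1.45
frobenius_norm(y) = 1.83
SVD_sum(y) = [[0.1, -0.49],[-0.29, 1.47]] + [[-0.86, -0.17], [-0.29, -0.06]]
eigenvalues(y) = [-0.92, 1.57]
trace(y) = 0.65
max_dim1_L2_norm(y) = 1.52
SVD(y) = [[-0.32, 0.95], [0.95, 0.32]] @ diag([1.577102237586934, 0.9221976643856165]) @ [[-0.20,0.98], [-0.98,-0.2]]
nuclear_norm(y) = 2.50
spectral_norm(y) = 1.58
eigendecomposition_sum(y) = [[-0.86, -0.24], [-0.21, -0.06]] + [[0.1, -0.42], [-0.37, 1.47]]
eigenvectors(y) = [[-0.97, 0.27], [-0.24, -0.96]]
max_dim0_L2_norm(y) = 1.56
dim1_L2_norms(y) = [1.01, 1.52]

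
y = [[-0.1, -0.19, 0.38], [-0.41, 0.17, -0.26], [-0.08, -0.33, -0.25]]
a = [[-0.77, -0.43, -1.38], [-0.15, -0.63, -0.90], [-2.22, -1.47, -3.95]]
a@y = [[0.36, 0.53, 0.16],[0.35, 0.22, 0.33],[1.14, 1.48, 0.53]]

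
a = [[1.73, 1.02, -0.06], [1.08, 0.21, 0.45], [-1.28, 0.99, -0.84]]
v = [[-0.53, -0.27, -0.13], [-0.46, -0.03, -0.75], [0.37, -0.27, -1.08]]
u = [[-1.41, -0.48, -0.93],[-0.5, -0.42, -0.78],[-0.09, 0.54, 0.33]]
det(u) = -0.23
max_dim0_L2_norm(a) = 2.41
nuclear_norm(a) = 4.28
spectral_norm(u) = 2.02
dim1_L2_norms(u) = [1.76, 1.02, 0.64]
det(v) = 0.28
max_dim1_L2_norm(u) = 1.76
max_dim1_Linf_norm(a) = 1.73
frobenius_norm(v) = 1.59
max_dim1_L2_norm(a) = 2.01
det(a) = -0.82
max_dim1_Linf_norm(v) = 1.08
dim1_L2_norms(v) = [0.61, 0.88, 1.17]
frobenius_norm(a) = 2.96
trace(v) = -1.64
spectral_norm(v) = 1.35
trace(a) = 1.10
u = a @ v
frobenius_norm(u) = 2.13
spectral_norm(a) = 2.50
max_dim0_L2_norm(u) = 1.5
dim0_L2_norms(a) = [2.41, 1.44, 0.95]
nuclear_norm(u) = 2.84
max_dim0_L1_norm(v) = 1.96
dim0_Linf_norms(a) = [1.73, 1.02, 0.84]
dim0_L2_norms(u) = [1.5, 0.84, 1.26]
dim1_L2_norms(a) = [2.01, 1.19, 1.82]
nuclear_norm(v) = 2.41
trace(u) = -1.50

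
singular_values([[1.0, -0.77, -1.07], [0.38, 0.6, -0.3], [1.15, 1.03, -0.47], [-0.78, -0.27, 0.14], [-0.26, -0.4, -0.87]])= [2.12, 1.63, 0.7]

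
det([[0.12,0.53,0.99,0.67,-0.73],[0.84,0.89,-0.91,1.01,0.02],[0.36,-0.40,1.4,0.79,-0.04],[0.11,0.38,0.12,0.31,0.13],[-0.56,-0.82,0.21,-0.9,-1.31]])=0.005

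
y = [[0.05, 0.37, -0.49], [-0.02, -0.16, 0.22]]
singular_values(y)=[0.67, 0.0]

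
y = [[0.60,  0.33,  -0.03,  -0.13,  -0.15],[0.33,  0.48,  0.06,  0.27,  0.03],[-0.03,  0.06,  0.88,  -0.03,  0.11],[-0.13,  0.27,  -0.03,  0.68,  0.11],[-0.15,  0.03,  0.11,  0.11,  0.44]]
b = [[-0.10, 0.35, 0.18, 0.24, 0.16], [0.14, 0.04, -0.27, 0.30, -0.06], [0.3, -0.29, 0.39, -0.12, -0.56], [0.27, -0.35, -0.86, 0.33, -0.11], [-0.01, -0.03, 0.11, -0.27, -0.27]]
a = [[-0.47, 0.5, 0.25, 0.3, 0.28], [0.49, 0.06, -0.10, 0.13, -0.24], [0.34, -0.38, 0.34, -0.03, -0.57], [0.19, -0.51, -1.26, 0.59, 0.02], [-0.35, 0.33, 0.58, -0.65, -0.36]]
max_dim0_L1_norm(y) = 1.24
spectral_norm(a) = 1.82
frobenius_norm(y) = 1.59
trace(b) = 0.39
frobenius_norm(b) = 1.52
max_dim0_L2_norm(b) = 1.0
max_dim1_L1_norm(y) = 1.24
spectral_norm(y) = 0.93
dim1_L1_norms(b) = [1.03, 0.81, 1.66, 1.92, 0.69]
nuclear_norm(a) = 4.18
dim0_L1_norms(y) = [1.24, 1.17, 1.11, 1.22, 0.84]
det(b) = 0.00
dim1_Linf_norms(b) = [0.35, 0.3, 0.56, 0.86, 0.27]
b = y @ a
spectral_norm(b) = 1.14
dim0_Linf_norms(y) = [0.6, 0.48, 0.88, 0.68, 0.44]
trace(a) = 0.16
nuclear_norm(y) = 3.08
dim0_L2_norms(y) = [0.71, 0.65, 0.89, 0.75, 0.49]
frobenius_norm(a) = 2.25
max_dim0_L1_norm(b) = 1.81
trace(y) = 3.08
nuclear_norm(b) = 2.66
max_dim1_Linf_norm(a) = 1.26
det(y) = 0.01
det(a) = 0.14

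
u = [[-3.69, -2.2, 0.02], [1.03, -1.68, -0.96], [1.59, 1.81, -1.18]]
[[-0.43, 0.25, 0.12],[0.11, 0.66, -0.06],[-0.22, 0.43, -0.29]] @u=[[2.04, 0.74, -0.39], [0.18, -1.46, -0.56], [0.79, -0.76, -0.08]]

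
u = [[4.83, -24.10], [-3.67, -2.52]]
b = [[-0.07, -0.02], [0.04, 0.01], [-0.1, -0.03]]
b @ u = [[-0.26, 1.74], [0.16, -0.99], [-0.37, 2.49]]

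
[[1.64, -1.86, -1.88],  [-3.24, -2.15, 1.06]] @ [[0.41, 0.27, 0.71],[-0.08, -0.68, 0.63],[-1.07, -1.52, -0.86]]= [[2.83, 4.57, 1.61], [-2.29, -1.02, -4.57]]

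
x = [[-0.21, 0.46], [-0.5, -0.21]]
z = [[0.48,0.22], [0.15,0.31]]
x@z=[[-0.03, 0.10], [-0.27, -0.18]]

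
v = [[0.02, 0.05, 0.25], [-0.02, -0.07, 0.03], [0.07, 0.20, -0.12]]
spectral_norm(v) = 0.29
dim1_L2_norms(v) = [0.26, 0.08, 0.24]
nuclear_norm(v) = 0.51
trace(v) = -0.17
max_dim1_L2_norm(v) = 0.26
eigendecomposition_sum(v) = [[-0.05, -0.14, 0.13], [-0.01, -0.04, 0.04], [0.05, 0.16, -0.15]] + [[0.07, 0.16, 0.11], [-0.01, -0.01, -0.01], [0.02, 0.04, 0.03]] + [[0.00,  0.03,  0.01], [-0.0,  -0.01,  -0.00], [-0.00,  -0.00,  -0.00]]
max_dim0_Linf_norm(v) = 0.25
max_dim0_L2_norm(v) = 0.28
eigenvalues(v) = [-0.24, 0.08, -0.01]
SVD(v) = [[0.71, -0.71, 0.04], [0.20, 0.25, 0.95], [-0.68, -0.66, 0.32]] @ diag([0.2902407551452857, 0.2159707463932265, 0.004115914849340206]) @ [[-0.13, -0.39, 0.91], [-0.30, -0.86, -0.41], [0.94, -0.33, -0.01]]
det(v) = 0.00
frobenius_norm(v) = 0.36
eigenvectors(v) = [[-0.66, -0.96, -0.93], [-0.21, 0.08, 0.35], [0.73, -0.26, 0.05]]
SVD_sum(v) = [[-0.03, -0.08, 0.19], [-0.01, -0.02, 0.05], [0.03, 0.08, -0.18]] + [[0.05, 0.13, 0.06], [-0.02, -0.05, -0.02], [0.04, 0.12, 0.06]] + [[0.00,-0.0,-0.00], [0.0,-0.0,-0.00], [0.00,-0.00,-0.0]]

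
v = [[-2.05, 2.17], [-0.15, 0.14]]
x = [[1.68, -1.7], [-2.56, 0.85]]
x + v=[[-0.37, 0.47], [-2.71, 0.99]]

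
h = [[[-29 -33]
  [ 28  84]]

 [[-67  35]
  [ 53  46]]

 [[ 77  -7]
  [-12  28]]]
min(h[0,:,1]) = -33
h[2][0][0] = 77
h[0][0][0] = -29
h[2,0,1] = -7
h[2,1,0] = -12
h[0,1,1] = 84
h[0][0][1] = -33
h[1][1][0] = 53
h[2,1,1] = 28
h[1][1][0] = 53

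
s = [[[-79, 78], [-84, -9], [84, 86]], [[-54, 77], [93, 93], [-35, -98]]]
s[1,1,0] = 93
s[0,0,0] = -79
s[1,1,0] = 93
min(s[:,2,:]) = -98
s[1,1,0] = 93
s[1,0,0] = -54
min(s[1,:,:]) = -98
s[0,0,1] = 78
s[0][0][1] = 78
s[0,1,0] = -84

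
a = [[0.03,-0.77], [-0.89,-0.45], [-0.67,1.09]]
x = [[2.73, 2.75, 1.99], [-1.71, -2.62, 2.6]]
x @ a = [[-3.7,-1.17], [0.54,5.33]]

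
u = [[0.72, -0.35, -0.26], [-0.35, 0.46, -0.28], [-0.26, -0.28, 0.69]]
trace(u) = 1.87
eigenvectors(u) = [[-0.52, -0.84, 0.13], [-0.7, 0.34, -0.63], [-0.49, 0.42, 0.77]]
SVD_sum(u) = [[0.7, -0.28, -0.35], [-0.28, 0.11, 0.14], [-0.35, 0.14, 0.17]] + [[0.01, -0.07, 0.09], [-0.07, 0.34, -0.42], [0.09, -0.42, 0.52]] + [[0.0,0.0,0.00], [0.00,0.0,0.0], [0.0,0.0,0.0]]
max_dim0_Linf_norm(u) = 0.72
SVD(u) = [[-0.84,0.13,0.52],[0.34,-0.63,0.70],[0.42,0.77,0.49]] @ diag([0.9887279416462303, 0.8749152233541235, 0.006356834999646132]) @ [[-0.84, 0.34, 0.42], [0.13, -0.63, 0.77], [0.52, 0.7, 0.49]]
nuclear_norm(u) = 1.87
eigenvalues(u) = [0.01, 0.99, 0.87]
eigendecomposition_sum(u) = [[0.0, 0.00, 0.0], [0.00, 0.0, 0.00], [0.00, 0.0, 0.00]] + [[0.70, -0.28, -0.35],  [-0.28, 0.11, 0.14],  [-0.35, 0.14, 0.17]] + [[0.01, -0.07, 0.09],[-0.07, 0.34, -0.42],[0.09, -0.42, 0.52]]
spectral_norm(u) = 0.99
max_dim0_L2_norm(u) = 0.84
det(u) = 0.01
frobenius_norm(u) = 1.32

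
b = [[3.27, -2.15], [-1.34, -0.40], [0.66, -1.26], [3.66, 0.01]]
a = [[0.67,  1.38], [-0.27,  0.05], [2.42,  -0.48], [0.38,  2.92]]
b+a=[[3.94,  -0.77], [-1.61,  -0.35], [3.08,  -1.74], [4.04,  2.93]]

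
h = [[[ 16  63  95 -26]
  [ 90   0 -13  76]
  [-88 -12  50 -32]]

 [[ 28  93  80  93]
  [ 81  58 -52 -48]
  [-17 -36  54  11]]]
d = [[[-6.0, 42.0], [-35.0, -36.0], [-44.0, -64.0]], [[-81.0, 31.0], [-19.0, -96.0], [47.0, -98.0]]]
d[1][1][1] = -96.0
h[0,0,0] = 16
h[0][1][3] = 76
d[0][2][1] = -64.0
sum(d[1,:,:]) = -216.0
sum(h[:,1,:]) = 192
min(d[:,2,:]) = -98.0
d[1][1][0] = -19.0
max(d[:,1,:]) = -19.0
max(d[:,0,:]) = 42.0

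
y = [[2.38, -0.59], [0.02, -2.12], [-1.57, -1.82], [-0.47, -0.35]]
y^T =[[2.38, 0.02, -1.57, -0.47], [-0.59, -2.12, -1.82, -0.35]]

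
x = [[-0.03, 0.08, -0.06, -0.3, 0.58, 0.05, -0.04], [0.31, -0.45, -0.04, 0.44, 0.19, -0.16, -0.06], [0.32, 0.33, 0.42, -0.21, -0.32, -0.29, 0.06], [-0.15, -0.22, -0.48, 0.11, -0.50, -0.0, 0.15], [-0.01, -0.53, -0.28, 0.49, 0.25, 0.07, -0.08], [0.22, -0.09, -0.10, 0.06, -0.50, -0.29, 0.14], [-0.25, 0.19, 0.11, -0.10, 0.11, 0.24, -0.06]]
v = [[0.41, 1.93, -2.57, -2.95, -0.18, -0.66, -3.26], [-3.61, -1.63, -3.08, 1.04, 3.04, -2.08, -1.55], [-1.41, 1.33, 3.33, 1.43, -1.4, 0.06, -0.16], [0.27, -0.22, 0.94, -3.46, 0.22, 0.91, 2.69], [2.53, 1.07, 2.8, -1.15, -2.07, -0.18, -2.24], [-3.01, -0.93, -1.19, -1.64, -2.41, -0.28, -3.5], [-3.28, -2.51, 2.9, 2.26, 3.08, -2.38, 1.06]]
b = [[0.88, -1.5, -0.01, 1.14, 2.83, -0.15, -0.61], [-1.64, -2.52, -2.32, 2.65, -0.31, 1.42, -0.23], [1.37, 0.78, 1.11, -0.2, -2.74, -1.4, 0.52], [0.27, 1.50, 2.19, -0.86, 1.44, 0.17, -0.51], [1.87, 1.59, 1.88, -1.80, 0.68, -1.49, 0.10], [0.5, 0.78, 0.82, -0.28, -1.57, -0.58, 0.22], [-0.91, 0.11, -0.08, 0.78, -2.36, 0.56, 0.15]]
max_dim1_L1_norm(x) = 1.95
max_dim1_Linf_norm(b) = 2.83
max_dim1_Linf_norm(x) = 0.58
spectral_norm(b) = 7.15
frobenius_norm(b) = 9.35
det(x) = -0.00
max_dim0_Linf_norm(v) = 3.61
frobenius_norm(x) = 1.87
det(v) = 890.60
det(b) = -0.00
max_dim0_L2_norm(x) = 1.02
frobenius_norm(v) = 14.75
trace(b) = -1.14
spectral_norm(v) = 9.20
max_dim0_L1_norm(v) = 16.81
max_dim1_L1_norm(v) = 17.47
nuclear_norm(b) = 16.48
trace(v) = -2.64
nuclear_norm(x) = 3.53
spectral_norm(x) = 1.23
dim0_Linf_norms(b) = [1.87, 2.52, 2.32, 2.65, 2.83, 1.49, 0.61]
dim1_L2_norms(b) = [3.57, 4.86, 3.67, 3.2, 3.94, 2.11, 2.71]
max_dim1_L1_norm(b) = 11.09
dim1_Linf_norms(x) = [0.58, 0.45, 0.42, 0.5, 0.53, 0.5, 0.25]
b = v @ x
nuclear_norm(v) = 32.73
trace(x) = -0.05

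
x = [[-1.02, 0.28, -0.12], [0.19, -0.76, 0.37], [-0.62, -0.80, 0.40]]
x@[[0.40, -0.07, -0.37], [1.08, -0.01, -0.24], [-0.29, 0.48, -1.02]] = [[-0.07, 0.01, 0.43], [-0.85, 0.17, -0.27], [-1.23, 0.24, 0.01]]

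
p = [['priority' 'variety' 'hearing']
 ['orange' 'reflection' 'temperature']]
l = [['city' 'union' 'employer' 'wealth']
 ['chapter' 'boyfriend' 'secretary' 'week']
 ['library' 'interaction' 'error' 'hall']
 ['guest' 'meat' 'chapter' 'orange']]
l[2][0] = 'library'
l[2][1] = 'interaction'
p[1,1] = 'reflection'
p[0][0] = 'priority'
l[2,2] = 'error'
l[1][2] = 'secretary'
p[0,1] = 'variety'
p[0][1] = 'variety'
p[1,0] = 'orange'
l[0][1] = 'union'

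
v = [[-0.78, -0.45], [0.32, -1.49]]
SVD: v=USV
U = [[0.25,0.97],[0.97,-0.25]]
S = [1.56, 0.84]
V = [[0.07, -1.0],[-1.00, -0.07]]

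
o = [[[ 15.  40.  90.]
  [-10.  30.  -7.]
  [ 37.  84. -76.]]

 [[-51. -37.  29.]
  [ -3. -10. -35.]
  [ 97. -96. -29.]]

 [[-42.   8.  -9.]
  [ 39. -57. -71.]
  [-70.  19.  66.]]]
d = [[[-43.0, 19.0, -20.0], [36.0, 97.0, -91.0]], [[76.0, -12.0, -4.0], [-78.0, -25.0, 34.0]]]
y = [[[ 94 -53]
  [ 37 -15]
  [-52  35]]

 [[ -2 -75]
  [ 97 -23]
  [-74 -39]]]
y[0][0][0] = 94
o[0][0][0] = 15.0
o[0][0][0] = 15.0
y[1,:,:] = [[-2, -75], [97, -23], [-74, -39]]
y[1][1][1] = -23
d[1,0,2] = -4.0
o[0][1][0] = -10.0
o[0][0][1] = 40.0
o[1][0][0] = -51.0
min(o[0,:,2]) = -76.0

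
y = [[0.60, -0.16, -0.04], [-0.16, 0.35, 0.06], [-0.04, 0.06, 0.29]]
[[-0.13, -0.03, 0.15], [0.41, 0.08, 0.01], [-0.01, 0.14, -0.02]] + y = [[0.47, -0.19, 0.11], [0.25, 0.43, 0.07], [-0.05, 0.2, 0.27]]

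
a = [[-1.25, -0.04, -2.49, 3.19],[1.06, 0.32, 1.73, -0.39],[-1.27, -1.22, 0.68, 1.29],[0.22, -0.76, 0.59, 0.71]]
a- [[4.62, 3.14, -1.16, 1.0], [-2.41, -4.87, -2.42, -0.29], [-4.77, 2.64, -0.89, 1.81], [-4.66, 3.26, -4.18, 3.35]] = [[-5.87, -3.18, -1.33, 2.19],[3.47, 5.19, 4.15, -0.1],[3.5, -3.86, 1.57, -0.52],[4.88, -4.02, 4.77, -2.64]]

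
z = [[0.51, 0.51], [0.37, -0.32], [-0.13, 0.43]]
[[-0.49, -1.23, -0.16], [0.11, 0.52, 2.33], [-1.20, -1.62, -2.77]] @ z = [[-0.68, 0.07], [-0.05, 0.89], [-0.85, -1.28]]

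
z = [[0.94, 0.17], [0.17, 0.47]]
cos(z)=[[0.58, -0.11], [-0.11, 0.88]]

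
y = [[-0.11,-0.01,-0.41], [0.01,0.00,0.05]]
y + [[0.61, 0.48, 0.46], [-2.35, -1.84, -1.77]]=[[0.50, 0.47, 0.05], [-2.34, -1.84, -1.72]]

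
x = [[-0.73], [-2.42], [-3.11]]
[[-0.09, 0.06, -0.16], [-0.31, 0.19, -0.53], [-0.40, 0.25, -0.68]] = x@[[0.13,  -0.08,  0.22]]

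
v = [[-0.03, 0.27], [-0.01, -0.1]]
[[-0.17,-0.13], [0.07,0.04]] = v@[[-0.21, 0.59], [-0.65, -0.42]]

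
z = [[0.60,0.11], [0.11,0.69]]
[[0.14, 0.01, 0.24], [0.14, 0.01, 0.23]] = z @ [[0.21, 0.01, 0.35],[0.17, 0.01, 0.28]]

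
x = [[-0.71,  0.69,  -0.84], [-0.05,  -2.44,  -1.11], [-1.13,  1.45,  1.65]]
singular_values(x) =[3.47, 1.3, 1.11]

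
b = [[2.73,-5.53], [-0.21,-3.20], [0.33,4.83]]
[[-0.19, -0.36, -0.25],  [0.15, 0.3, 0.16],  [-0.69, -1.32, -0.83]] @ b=[[-0.53,1.00], [0.4,-1.02], [-1.88,4.03]]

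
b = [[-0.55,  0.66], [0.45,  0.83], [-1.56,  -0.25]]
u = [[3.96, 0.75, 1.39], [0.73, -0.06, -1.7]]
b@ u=[[-1.7, -0.45, -1.89], [2.39, 0.29, -0.79], [-6.36, -1.16, -1.74]]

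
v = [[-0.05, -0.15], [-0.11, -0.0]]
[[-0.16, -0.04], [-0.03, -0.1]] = v @ [[0.31, 0.94],  [0.95, -0.07]]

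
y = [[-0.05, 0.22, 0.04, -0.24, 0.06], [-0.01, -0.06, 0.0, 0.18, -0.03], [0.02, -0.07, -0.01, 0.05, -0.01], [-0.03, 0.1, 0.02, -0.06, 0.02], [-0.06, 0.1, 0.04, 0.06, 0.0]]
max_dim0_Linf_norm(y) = 0.24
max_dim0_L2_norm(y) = 0.32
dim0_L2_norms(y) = [0.09, 0.28, 0.06, 0.32, 0.07]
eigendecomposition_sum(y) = [[-0.02, 0.22, 0.02, -0.33, 0.07], [0.01, -0.07, -0.01, 0.11, -0.02], [0.01, -0.06, -0.01, 0.10, -0.02], [-0.01, 0.09, 0.01, -0.13, 0.03], [-0.01, 0.08, 0.01, -0.13, 0.03]] + [[-0.01,0.01,0.01,0.05,-0.00], [-0.02,0.02,0.01,0.06,-0.01], [0.01,-0.01,-0.0,-0.02,0.00], [-0.02,0.01,0.01,0.06,-0.01], [-0.03,0.03,0.01,0.11,-0.01]] + [[-0.01, -0.00, 0.01, 0.03, -0.01], [-0.0, -0.00, 0.0, 0.01, -0.0], [0.01, 0.0, -0.01, -0.03, 0.01], [-0.0, -0.00, 0.00, 0.02, -0.00], [-0.02, -0.01, 0.02, 0.07, -0.02]] + [[-0.00, -0.00, 0.0, 0.0, 0.0], [-0.00, -0.00, 0.00, 0.0, 0.00], [-0.00, -0.0, 0.00, 0.0, 0.0], [-0.00, -0.0, 0.00, 0.0, 0.0], [0.00, 0.0, -0.00, -0.0, -0.00]] + [[-0.0, -0.0, 0.0, 0.00, 0.00], [0.0, 0.00, -0.00, -0.0, -0.0], [-0.00, -0.0, 0.01, 0.00, 0.00], [-0.00, -0.00, 0.0, 0.0, 0.0], [-0.0, -0.00, 0.00, 0.00, 0.00]]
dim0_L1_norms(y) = [0.17, 0.55, 0.11, 0.59, 0.12]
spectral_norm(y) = 0.41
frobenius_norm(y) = 0.44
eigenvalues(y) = [-0.21, 0.05, -0.02, -0.0, 0.01]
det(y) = -0.00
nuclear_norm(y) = 0.59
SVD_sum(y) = [[-0.05, 0.21, 0.04, -0.25, 0.06], [0.02, -0.11, -0.02, 0.13, -0.03], [0.01, -0.06, -0.01, 0.06, -0.01], [-0.02, 0.07, 0.01, -0.09, 0.02], [-0.0, 0.02, 0.00, -0.02, 0.01]] + [[-0.0,0.01,0.0,0.01,-0.0], [-0.03,0.05,0.02,0.05,-0.0], [0.01,-0.01,-0.01,-0.01,0.0], [-0.02,0.02,0.01,0.02,-0.00], [-0.05,0.08,0.03,0.08,-0.00]] + [[-0.0, -0.0, 0.0, -0.0, 0.0], [0.00, 0.0, -0.0, 0.0, -0.00], [-0.0, -0.0, 0.01, -0.0, 0.0], [0.00, 0.00, -0.00, 0.00, -0.0], [-0.0, -0.00, 0.0, -0.0, 0.00]] + [[0.00, 0.0, -0.00, 0.0, 0.00], [0.0, 0.0, -0.00, 0.0, 0.00], [0.0, 0.0, -0.00, 0.00, 0.0], [0.00, 0.00, -0.0, 0.0, 0.0], [-0.00, -0.00, 0.0, -0.00, -0.00]] + [[-0.0, -0.0, -0.0, -0.00, 0.0], [-0.0, -0.00, -0.0, -0.00, 0.0], [0.0, 0.0, 0.0, 0.0, -0.0], [0.0, 0.0, 0.00, 0.0, -0.00], [0.0, 0.0, 0.00, 0.0, -0.0]]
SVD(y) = [[-0.83, -0.06, -0.24, 0.29, 0.41], [0.43, -0.50, 0.14, 0.58, 0.45], [0.21, 0.13, -0.83, 0.4, -0.31], [-0.29, -0.24, 0.37, 0.46, -0.71], [-0.08, -0.82, -0.31, -0.46, -0.15]] @ diag([0.4074815046903265, 0.1633034578321854, 0.007684631710807517, 0.005486716837507284, 0.0012831091822134019]) @ [[0.13, -0.64, -0.11, 0.73, -0.17], [0.41, -0.61, -0.25, -0.63, 0.03], [0.20, 0.37, -0.82, 0.08, -0.37], [0.25, 0.11, -0.28, 0.22, 0.9], [-0.85, -0.28, -0.41, -0.11, 0.16]]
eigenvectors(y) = [[0.81, -0.35, 0.32, 0.64, 0.52],[-0.28, -0.4, 0.06, 0.24, -0.01],[-0.24, 0.16, -0.32, 0.4, 0.73],[0.33, -0.38, 0.18, 0.01, 0.1],[0.31, -0.74, 0.87, -0.61, 0.42]]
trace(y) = -0.18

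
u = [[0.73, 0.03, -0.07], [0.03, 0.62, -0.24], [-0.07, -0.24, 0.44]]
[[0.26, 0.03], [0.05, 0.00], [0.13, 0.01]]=u@[[0.39, 0.04],[0.24, 0.02],[0.48, 0.05]]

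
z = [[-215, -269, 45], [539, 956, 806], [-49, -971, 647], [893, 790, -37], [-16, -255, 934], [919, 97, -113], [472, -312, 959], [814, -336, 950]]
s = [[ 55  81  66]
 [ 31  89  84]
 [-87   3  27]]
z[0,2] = 45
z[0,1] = -269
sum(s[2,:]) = -57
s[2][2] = 27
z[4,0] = -16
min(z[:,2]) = -113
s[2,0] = -87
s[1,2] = 84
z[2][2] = 647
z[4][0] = -16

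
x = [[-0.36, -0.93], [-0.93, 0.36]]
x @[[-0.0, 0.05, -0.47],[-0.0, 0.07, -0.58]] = [[0.00, -0.08, 0.71], [0.00, -0.02, 0.23]]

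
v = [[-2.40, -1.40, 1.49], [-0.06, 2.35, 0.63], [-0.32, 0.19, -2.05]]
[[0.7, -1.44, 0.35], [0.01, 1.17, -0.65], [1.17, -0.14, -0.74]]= v@ [[-0.64,0.35,0.24], [0.11,0.49,-0.35], [-0.46,0.06,0.29]]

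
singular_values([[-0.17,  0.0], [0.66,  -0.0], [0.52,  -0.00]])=[0.86, -0.0]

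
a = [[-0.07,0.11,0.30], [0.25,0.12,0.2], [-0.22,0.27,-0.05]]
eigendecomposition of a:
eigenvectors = [[-0.17-0.57j,(-0.17+0.57j),(0.46+0j)],[(-0.43+0.13j),-0.43-0.13j,0.83+0.00j],[(0.67+0j),0.67-0.00j,0.32+0.00j]]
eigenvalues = [(-0.17+0.24j), (-0.17-0.24j), (0.34+0j)]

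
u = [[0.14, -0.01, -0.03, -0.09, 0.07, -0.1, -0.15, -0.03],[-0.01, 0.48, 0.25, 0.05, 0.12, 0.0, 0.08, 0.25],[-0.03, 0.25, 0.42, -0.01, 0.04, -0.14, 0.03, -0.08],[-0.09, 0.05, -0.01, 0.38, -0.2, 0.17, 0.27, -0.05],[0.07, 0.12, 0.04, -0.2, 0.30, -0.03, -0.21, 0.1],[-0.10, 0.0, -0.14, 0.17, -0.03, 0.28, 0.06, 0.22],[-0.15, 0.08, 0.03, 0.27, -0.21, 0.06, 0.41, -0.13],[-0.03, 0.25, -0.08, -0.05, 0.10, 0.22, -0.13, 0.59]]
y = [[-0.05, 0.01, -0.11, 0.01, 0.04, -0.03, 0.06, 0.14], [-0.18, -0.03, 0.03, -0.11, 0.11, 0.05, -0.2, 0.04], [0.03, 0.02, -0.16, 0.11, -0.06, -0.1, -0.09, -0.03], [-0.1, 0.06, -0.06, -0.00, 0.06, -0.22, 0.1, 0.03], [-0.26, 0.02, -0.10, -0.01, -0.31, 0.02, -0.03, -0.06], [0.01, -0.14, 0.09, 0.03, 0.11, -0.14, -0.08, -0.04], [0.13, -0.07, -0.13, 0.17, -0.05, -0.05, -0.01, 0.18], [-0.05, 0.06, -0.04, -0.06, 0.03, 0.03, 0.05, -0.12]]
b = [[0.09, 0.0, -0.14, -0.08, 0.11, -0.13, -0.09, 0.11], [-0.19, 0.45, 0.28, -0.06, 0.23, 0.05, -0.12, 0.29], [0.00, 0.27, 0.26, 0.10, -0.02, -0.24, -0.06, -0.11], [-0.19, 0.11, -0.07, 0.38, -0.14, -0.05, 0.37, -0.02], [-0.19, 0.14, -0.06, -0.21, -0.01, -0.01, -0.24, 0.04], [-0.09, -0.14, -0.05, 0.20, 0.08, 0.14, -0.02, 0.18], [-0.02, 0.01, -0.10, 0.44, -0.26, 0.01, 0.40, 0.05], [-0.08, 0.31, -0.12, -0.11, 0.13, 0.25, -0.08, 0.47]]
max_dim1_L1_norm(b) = 1.67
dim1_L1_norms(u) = [0.62, 1.24, 1.0, 1.22, 1.07, 1.0, 1.34, 1.45]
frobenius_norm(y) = 0.82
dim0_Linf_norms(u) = [0.15, 0.48, 0.42, 0.38, 0.3, 0.28, 0.41, 0.59]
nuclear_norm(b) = 3.42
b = y + u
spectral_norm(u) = 0.96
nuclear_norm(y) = 1.97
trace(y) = -0.82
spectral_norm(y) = 0.46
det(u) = -0.00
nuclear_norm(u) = 3.01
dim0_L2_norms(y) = [0.36, 0.18, 0.28, 0.24, 0.36, 0.29, 0.27, 0.27]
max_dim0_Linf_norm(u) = 0.59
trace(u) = 3.00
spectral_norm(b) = 1.01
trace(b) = 2.18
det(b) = 0.00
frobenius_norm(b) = 1.52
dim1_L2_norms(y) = [0.2, 0.32, 0.25, 0.28, 0.42, 0.26, 0.32, 0.17]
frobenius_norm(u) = 1.50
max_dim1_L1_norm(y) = 0.81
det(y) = 0.00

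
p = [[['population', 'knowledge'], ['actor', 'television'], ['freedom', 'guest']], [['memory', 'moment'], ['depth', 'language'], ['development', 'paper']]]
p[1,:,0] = ['memory', 'depth', 'development']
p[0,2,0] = 'freedom'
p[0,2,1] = 'guest'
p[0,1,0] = 'actor'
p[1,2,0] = 'development'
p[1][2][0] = 'development'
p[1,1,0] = 'depth'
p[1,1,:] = ['depth', 'language']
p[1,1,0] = 'depth'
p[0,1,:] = ['actor', 'television']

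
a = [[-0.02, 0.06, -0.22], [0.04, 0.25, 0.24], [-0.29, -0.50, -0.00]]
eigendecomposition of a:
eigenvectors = [[-0.83+0.00j, 0.36-0.29j, (0.36+0.29j)], [0.34+0.00j, (0.07+0.55j), (0.07-0.55j)], [-0.44+0.00j, (-0.69+0j), (-0.69-0j)]]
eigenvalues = [(-0.16+0j), (0.2+0.27j), (0.2-0.27j)]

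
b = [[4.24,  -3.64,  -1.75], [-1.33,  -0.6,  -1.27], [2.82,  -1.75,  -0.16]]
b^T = [[4.24,-1.33,2.82], [-3.64,-0.6,-1.75], [-1.75,-1.27,-0.16]]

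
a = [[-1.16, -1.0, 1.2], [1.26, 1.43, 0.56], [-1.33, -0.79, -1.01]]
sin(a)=[[-1.95, -1.41, 0.99],[1.48, 1.51, 0.95],[-1.34, -0.82, -1.69]]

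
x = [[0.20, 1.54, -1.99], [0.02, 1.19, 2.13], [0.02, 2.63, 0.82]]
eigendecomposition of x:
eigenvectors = [[-0.11, 1.0, 0.85], [0.69, -0.01, -0.34], [0.71, -0.01, 0.4]]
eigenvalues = [3.38, 0.2, -1.37]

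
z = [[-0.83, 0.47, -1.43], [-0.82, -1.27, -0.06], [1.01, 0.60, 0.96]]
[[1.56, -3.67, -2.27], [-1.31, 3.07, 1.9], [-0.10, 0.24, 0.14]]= z @ [[0.24,-0.57,-0.35], [0.92,-2.15,-1.33], [-0.93,2.19,1.35]]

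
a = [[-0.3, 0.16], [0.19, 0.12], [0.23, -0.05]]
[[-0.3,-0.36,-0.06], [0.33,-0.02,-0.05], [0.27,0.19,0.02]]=a @ [[1.33, 0.6, -0.02], [0.62, -1.11, -0.42]]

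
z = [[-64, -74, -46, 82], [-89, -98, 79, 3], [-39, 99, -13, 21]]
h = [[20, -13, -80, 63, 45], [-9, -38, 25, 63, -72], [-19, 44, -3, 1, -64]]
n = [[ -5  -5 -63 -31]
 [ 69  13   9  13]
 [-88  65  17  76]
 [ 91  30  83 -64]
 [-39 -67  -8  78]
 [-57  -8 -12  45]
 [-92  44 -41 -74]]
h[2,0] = -19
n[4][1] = -67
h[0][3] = 63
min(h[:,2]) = -80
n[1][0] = 69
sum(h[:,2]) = -58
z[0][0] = -64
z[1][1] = -98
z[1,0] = -89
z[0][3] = 82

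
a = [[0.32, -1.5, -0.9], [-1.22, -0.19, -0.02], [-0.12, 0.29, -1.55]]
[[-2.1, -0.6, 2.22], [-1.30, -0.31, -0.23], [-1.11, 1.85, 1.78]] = a @ [[0.88, 0.11, 0.31],[1.08, 1.03, -0.64],[0.85, -1.01, -1.29]]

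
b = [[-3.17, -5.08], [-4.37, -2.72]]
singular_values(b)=[7.7, 1.76]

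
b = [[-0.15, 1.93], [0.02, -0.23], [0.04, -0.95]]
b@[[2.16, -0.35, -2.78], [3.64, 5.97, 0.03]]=[[6.7, 11.57, 0.47], [-0.79, -1.38, -0.06], [-3.37, -5.69, -0.14]]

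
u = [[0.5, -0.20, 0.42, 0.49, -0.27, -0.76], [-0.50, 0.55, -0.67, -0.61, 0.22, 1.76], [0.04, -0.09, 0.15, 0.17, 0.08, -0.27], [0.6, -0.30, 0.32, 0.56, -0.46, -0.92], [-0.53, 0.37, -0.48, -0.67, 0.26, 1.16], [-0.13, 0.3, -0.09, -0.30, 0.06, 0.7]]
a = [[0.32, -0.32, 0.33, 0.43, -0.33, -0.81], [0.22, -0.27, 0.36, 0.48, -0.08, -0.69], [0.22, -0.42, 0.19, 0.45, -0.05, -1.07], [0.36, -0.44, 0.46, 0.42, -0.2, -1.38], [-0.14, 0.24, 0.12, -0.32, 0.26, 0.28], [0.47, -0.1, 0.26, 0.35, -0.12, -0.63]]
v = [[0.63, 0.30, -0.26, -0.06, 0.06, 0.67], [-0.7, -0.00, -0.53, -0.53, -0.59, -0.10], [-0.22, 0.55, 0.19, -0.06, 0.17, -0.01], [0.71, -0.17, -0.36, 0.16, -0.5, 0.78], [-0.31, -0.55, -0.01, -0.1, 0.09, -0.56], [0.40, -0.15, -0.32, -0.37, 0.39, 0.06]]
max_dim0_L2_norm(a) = 2.16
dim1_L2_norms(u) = [1.16, 2.13, 0.37, 1.39, 1.58, 0.84]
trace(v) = 1.13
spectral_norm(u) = 3.28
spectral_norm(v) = 1.72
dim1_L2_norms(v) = [1.01, 1.19, 0.65, 1.24, 0.85, 0.76]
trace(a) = 0.29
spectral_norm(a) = 2.70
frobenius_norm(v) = 2.39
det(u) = 0.00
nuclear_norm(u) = 4.23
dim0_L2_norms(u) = [1.08, 0.82, 0.99, 1.22, 0.64, 2.54]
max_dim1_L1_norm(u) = 4.31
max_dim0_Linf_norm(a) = 1.38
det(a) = 0.00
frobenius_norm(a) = 2.77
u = v @ a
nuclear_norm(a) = 3.91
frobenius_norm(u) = 3.34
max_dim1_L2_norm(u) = 2.13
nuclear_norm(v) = 4.58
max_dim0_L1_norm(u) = 5.57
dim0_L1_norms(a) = [1.73, 1.79, 1.72, 2.45, 1.04, 4.86]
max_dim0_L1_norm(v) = 2.97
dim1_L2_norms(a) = [1.12, 0.98, 1.27, 1.63, 0.58, 0.91]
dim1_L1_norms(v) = [1.98, 2.45, 1.2, 2.68, 1.62, 1.69]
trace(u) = 2.72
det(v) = 0.00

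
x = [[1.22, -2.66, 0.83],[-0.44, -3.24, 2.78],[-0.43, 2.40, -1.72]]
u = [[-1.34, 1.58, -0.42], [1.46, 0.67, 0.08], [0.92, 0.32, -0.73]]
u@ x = [[-2.15, -2.56, 4.0], [1.45, -5.86, 2.94], [1.3, -5.24, 2.91]]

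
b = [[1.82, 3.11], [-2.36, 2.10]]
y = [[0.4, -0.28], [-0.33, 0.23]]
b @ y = [[-0.3, 0.21], [-1.64, 1.14]]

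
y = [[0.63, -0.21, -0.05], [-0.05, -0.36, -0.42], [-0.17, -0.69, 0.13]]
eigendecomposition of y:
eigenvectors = [[0.14, 0.79, -0.34], [0.76, 0.21, -0.39], [0.64, -0.58, 0.86]]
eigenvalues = [-0.72, 0.61, 0.51]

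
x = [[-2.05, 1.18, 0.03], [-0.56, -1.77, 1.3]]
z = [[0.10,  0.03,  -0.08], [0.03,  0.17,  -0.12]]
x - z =[[-2.15, 1.15, 0.11],[-0.59, -1.94, 1.42]]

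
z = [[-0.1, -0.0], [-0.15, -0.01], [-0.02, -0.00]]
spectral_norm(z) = 0.18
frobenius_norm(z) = 0.18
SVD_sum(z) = [[-0.10, -0.0], [-0.15, -0.01], [-0.02, -0.0]] + [[-0.0, 0.00], [0.00, -0.00], [-0.0, 0.00]]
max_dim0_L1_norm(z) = 0.27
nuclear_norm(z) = 0.19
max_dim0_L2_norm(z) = 0.18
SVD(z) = [[-0.55, 0.81], [-0.83, -0.56], [-0.11, 0.16]] @ diag([0.18157217488851934, 0.005616520831700619]) @ [[1.0, 0.05], [-0.05, 1.0]]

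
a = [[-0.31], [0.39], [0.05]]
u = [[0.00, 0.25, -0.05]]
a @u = [[0.00, -0.08, 0.02], [0.00, 0.1, -0.02], [0.00, 0.01, -0.0]]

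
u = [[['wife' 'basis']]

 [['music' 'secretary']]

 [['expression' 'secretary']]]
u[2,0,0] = 'expression'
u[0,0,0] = 'wife'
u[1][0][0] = 'music'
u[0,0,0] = 'wife'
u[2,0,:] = ['expression', 'secretary']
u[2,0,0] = 'expression'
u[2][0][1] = 'secretary'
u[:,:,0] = [['wife'], ['music'], ['expression']]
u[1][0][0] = 'music'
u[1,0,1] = 'secretary'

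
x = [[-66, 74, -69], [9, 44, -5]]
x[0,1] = 74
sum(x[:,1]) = 118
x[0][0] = -66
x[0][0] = -66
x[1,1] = 44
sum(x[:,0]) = -57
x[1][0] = 9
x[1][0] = 9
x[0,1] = 74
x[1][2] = -5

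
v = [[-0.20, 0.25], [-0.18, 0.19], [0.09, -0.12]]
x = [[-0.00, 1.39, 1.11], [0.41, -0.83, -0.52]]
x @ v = [[-0.15, 0.13], [0.02, 0.01]]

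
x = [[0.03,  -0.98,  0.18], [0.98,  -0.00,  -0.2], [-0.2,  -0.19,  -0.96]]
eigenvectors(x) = [[-0.71+0.00j, -0.71-0.00j, 0.01+0.00j], [0.69j, -0.69j, (0.19+0j)], [0.00-0.14j, 0.14j, (0.98+0j)]]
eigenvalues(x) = [(0.03+1j), (0.03-1j), (-1+0j)]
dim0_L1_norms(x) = [1.21, 1.17, 1.34]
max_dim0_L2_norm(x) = 1.0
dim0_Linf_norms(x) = [0.98, 0.98, 0.96]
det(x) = -1.00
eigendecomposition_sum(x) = [[(0.02+0.5j), -0.49+0.02j, (0.09-0.01j)], [0.49-0.02j, (0.02+0.48j), (-0.01-0.09j)], [-0.10+0.00j, -0.00-0.09j, 0.00+0.02j]] + [[0.02-0.50j, (-0.49-0.02j), (0.09+0.01j)], [(0.49+0.02j), 0.02-0.48j, (-0.01+0.09j)], [(-0.1-0j), -0.00+0.09j, -0.02j]] + [[-0.00-0.00j, -0.00-0.00j, (-0.01-0j)], [(-0-0j), -0.04-0.00j, -0.18-0.00j], [(-0.01-0j), -0.19-0.00j, (-0.96-0j)]]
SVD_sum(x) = [[-0.38, -0.33, -0.16],[0.46, 0.40, 0.20],[-0.4, -0.35, -0.17]] + [[0.09, -0.05, -0.12], [0.41, -0.21, -0.55], [0.39, -0.19, -0.51]] + [[0.32, -0.6, 0.47], [0.10, -0.19, 0.15], [-0.19, 0.35, -0.27]]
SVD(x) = [[0.53,0.16,-0.83], [-0.64,0.72,-0.27], [0.56,0.67,0.49]] @ diag([1.0046751045784286, 0.9975901449346161, 0.9936004413091086]) @ [[-0.72, -0.62, -0.31], [0.58, -0.29, -0.76], [-0.39, 0.73, -0.57]]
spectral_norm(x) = 1.00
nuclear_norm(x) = 3.00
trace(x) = -0.93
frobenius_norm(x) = 1.73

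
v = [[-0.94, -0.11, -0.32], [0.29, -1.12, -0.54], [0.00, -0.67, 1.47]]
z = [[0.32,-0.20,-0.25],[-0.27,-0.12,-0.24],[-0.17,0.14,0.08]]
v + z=[[-0.62,-0.31,-0.57], [0.02,-1.24,-0.78], [-0.17,-0.53,1.55]]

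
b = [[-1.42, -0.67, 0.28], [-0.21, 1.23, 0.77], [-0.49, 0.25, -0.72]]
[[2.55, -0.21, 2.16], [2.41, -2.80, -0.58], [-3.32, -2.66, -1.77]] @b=[[-4.64, -1.43, -1.00], [-2.55, -5.2, -1.06], [6.14, -1.49, -1.7]]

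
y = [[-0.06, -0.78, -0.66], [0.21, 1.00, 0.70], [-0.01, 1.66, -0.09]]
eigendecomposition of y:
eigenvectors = [[0.54, -0.97, 0.36], [-0.59, 0.03, -0.37], [-0.60, 0.25, 0.85]]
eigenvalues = [1.53, 0.14, -0.82]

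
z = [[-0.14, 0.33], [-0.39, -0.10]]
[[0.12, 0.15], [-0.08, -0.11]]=z@[[0.1, 0.14],[0.40, 0.51]]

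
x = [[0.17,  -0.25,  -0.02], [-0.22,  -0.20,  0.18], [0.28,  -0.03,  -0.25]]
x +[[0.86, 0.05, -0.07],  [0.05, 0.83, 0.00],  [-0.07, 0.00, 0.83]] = [[1.03, -0.2, -0.09], [-0.17, 0.63, 0.18], [0.21, -0.03, 0.58]]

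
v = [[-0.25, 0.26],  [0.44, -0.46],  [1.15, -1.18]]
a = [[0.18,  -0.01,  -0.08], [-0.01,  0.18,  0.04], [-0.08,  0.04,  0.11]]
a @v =[[-0.14,  0.15], [0.13,  -0.13], [0.16,  -0.17]]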